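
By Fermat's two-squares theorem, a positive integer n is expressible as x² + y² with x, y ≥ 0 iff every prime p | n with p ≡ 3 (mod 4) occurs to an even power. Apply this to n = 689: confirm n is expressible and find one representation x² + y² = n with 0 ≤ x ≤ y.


Step 1: Factor n = 689 = 13 · 53.
Step 2: Check the mod-4 condition on each prime factor: 13 ≡ 1 (mod 4), exponent 1; 53 ≡ 1 (mod 4), exponent 1.
All primes ≡ 3 (mod 4) appear to even exponent (or don't appear), so by the two-squares theorem n IS expressible as a sum of two squares.
Step 3: Build a representation. Here n = 13 · 53 is a product of primes ≡ 1 (mod 4). Each prime p ≡ 1 (mod 4) is itself a sum of two squares; find a² by testing p − a² for a perfect square:
  13: 13 − 1² = 12, 13 − 2² = 9 = 3² ⇒ 13 = 2² + 3².
  53: 53 − 1² = 52, 53 − 2² = 49 = 7² ⇒ 53 = 2² + 7².
  Combine using the Brahmagupta–Fibonacci identity (a² + b²)(c² + d²) = (ac − bd)² + (ad + bc)² = (ac + bd)² + (ad − bc)²:
  13 · 53 = 689: from (2² + 3²)(2² + 7²), take (2·2 − 3·7, 2·7 + 3·2) = (4 − 21, 14 + 6) = (-17, 20); dropping signs (only squares matter) gives (17, 20); check 17² + 20² = 289 + 400 = 689 ✓.
Step 4: Order so x ≤ y and verify: 17² + 20² = 289 + 400 = 689 = n. ✓

n = 689 = 17² + 20² (one valid representation with x ≤ y).


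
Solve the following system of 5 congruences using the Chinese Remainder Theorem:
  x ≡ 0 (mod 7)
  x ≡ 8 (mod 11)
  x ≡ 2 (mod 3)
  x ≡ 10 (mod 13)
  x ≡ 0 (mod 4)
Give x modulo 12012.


Product of moduli M = 7 · 11 · 3 · 13 · 4 = 12012.
Merge one congruence at a time:
  Start: x ≡ 0 (mod 7).
  Combine with x ≡ 8 (mod 11); new modulus lcm = 77.
    Write x = 0 + 7·t and substitute into x ≡ 8 (mod 11): 7·t ≡ 8 − 0 = 8 (mod 11).
    The inverse of 7 mod 11 is 8 (since 7·8 = 56 = 5·11 + 1), so t ≡ 8·8 = 64 ≡ 9 (mod 11).
    Then x = 0 + 7·9 = 63, valid modulo lcm(7, 11) = 77: x ≡ 63 (mod 77).
  Combine with x ≡ 2 (mod 3); new modulus lcm = 231.
    Write x = 63 + 77·t and substitute into x ≡ 2 (mod 3): 77·t ≡ 2 − 63 = -61 (mod 3).
    Reduce coefficients mod 3: 2·t ≡ 2 (mod 3).
    The inverse of 2 mod 3 is 2 (since 2·2 = 4 = 1·3 + 1), so t ≡ 2·2 = 4 ≡ 1 (mod 3).
    Then x = 63 + 77·1 = 140, valid modulo lcm(77, 3) = 231: x ≡ 140 (mod 231).
  Combine with x ≡ 10 (mod 13); new modulus lcm = 3003.
    Write x = 140 + 231·t and substitute into x ≡ 10 (mod 13): 231·t ≡ 10 − 140 = -130 (mod 13).
    Reduce coefficients mod 13: 10·t ≡ 0 (mod 13).
    The inverse of 10 mod 13 is 4 (since 10·4 = 40 = 3·13 + 1), so t ≡ 4·0 = 0 ≡ 0 (mod 13).
    Then x = 140 + 231·0 = 140, valid modulo lcm(231, 13) = 3003: x ≡ 140 (mod 3003).
  Combine with x ≡ 0 (mod 4); new modulus lcm = 12012.
    Write x = 140 + 3003·t and substitute into x ≡ 0 (mod 4): 3003·t ≡ 0 − 140 = -140 (mod 4).
    Reduce coefficients mod 4: 3·t ≡ 0 (mod 4).
    The inverse of 3 mod 4 is 3 (since 3·3 = 9 = 2·4 + 1), so t ≡ 3·0 = 0 ≡ 0 (mod 4).
    Then x = 140 + 3003·0 = 140, valid modulo lcm(3003, 4) = 12012: x ≡ 140 (mod 12012).
Verify against each original: 140 mod 7 = 0, 140 mod 11 = 8, 140 mod 3 = 2, 140 mod 13 = 10, 140 mod 4 = 0.

x ≡ 140 (mod 12012).


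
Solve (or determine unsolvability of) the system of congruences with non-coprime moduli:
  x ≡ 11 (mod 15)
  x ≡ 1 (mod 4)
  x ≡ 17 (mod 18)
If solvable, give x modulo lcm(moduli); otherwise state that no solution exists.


Moduli 15, 4, 18 are not pairwise coprime, so CRT works modulo lcm(m_i) when all pairwise compatibility conditions hold.
Pairwise compatibility: gcd(m_i, m_j) must divide a_i - a_j for every pair.
Merge one congruence at a time:
  Start: x ≡ 11 (mod 15).
  Combine with x ≡ 1 (mod 4): gcd(15, 4) = 1; 1 - 11 = -10, which IS divisible by 1, so compatible.
    Write x = 11 + 15·t and substitute into x ≡ 1 (mod 4): 15·t ≡ 1 − 11 = -10 (mod 4).
    Reduce coefficients mod 4: 3·t ≡ 2 (mod 4).
    The inverse of 3 mod 4 is 3 (since 3·3 = 9 = 2·4 + 1), so t ≡ 3·2 = 6 ≡ 2 (mod 4).
    Then x = 11 + 15·2 = 41, valid modulo lcm(15, 4) = 60: x ≡ 41 (mod 60).
  Combine with x ≡ 17 (mod 18): gcd(60, 18) = 6; 17 - 41 = -24, which IS divisible by 6, so compatible.
    Write x = 41 + 60·t and substitute into x ≡ 17 (mod 18): 60·t ≡ 17 − 41 = -24 (mod 18).
    Divide the congruence (and modulus) by g = 6: 10·t ≡ -4 (mod 3).
    Reduce coefficients mod 3: 1·t ≡ 2 (mod 3).
    So t ≡ 2 (mod 3).
    Then x = 41 + 60·2 = 161, valid modulo lcm(60, 18) = 180: x ≡ 161 (mod 180).
Verify: 161 mod 15 = 11, 161 mod 4 = 1, 161 mod 18 = 17.

x ≡ 161 (mod 180).


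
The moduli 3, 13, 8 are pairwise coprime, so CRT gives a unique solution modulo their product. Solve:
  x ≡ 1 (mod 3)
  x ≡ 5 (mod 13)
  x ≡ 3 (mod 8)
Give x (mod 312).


Moduli 3, 13, 8 are pairwise coprime; by CRT there is a unique solution modulo M = 3 · 13 · 8 = 312.
Solve pairwise, accumulating the modulus:
  Start with x ≡ 1 (mod 3).
  Combine with x ≡ 5 (mod 13): since gcd(3, 13) = 1, we get a unique residue mod 39.
    Write x = 1 + 3·t and substitute into x ≡ 5 (mod 13): 3·t ≡ 5 − 1 = 4 (mod 13).
    The inverse of 3 mod 13 is 9 (since 3·9 = 27 = 2·13 + 1), so t ≡ 9·4 = 36 ≡ 10 (mod 13).
    Then x = 1 + 3·10 = 31, valid modulo lcm(3, 13) = 39: x ≡ 31 (mod 39).
  Combine with x ≡ 3 (mod 8): since gcd(39, 8) = 1, we get a unique residue mod 312.
    Write x = 31 + 39·t and substitute into x ≡ 3 (mod 8): 39·t ≡ 3 − 31 = -28 (mod 8).
    Reduce coefficients mod 8: 7·t ≡ 4 (mod 8).
    The inverse of 7 mod 8 is 7 (since 7·7 = 49 = 6·8 + 1), so t ≡ 7·4 = 28 ≡ 4 (mod 8).
    Then x = 31 + 39·4 = 187, valid modulo lcm(39, 8) = 312: x ≡ 187 (mod 312).
Verify: 187 mod 3 = 1 ✓, 187 mod 13 = 5 ✓, 187 mod 8 = 3 ✓.

x ≡ 187 (mod 312).


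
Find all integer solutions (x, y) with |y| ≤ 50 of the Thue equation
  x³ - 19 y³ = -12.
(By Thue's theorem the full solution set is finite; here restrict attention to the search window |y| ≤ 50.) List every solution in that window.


The equation is x³ - 19y³ = -12. For fixed y, x³ = 19·y³ − 12, so a solution requires the RHS to be a perfect cube.
Strategy: iterate y from -50 to 50, compute RHS = 19·y³ − 12, and check whether it is a (positive or negative) perfect cube.
Check small values of y:
  y = 0: RHS = -12 is not a perfect cube.
  y = 1: RHS = 7 is not a perfect cube.
  y = -1: RHS = -31 is not a perfect cube.
  y = 2: RHS = 140 is not a perfect cube.
  y = -2: RHS = -164 is not a perfect cube.
  y = 3: RHS = 501 is not a perfect cube.
  y = -3: RHS = -525 is not a perfect cube.
Continuing the search up to |y| = 50 finds no solutions either.
No (x, y) in the scanned range satisfies the equation.

No integer solutions with |y| ≤ 50.


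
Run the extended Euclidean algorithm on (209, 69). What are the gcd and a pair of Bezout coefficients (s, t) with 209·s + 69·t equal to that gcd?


Euclidean algorithm on (209, 69) — divide until remainder is 0:
  209 = 3 · 69 + 2
  69 = 34 · 2 + 1
  2 = 2 · 1 + 0
gcd(209, 69) = 1.
Track Bezout coefficients alongside the remainders: start with r₀ = 209 = a·1 + b·0 (s = 1, t = 0) and r₁ = 69 = a·0 + b·1 (s = 0, t = 1); each new remainder r_{k+1} = r_{k-1} − q_k·r_k inherits s_{k+1} = s_{k-1} − q_k·s_k, t_{k+1} = t_{k-1} − q_k·t_k, so r_k = a·s_k + b·t_k at every step:
  q = 3: r = 2, s = 1 − 3·0 = 1, t = 0 − 3·1 = -3  (check: 209·1 + 69·(-3) = 2)
  q = 34: r = 1, s = 0 − 34·1 = -34, t = 1 − 34·(-3) = 103  (check: 209·(-34) + 69·103 = 1)
The row with r = 1 (the gcd) gives the Bezout coefficients s = -34, t = 103.
Result: 209 · (-34) + 69 · (103) = 1.

gcd(209, 69) = 1; s = -34, t = 103 (check: 209·(-34) + 69·103 = 1).


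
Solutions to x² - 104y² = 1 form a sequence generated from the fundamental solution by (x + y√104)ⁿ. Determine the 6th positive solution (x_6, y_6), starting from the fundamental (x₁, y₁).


Step 1: Find the fundamental solution (x₁, y₁) of x² - 104y² = 1.
  Expand √104 as a continued fraction. a₀ = ⌊√104⌋ = 10; iterate m_{k+1} = d_k·a_k − m_k, d_{k+1} = (104 − m_{k+1}²)/d_k, a_{k+1} = ⌊(a₀ + m_{k+1})/d_{k+1}⌋ (starting m₀ = 0, d₀ = 1), with convergents p_k = a_k·p_{k-1} + p_{k-2}, q_k = a_k·q_{k-1} + q_{k-2} (p₋₁ = 1, q₋₁ = 0):
  k = 0: a₀ = 10; p₀/q₀ = 10/1; p₀² − 104·q₀² = 100 − 104 = -4.
  k = 1: m = 10, d = 4, a = ⌊(10 + 10)/4⌋ = 5; p/q = (5·10 + 1)/(5·1 + 0) = 51/5; p² − 104·q² = 2601 − 2600 = 1.
  The first convergent with p² − 104·q² = 1 gives the fundamental solution (x₁, y₁) = (51, 5).
Step 2: Apply the recurrence (x_{n+1}, y_{n+1}) = (x₁x_n + 104y₁y_n, x₁y_n + y₁x_n) repeatedly.
  From (x_1, y_1) = (51, 5): x_2 = 51·51 + 104·5·5 = 5201; y_2 = 51·5 + 5·51 = 510.
  From (x_2, y_2) = (5201, 510): x_3 = 51·5201 + 104·5·510 = 530451; y_3 = 51·510 + 5·5201 = 52015.
  From (x_3, y_3) = (530451, 52015): x_4 = 51·530451 + 104·5·52015 = 54100801; y_4 = 51·52015 + 5·530451 = 5305020.
  From (x_4, y_4) = (54100801, 5305020): x_5 = 51·54100801 + 104·5·5305020 = 5517751251; y_5 = 51·5305020 + 5·54100801 = 541060025.
  From (x_5, y_5) = (5517751251, 541060025): x_6 = 51·5517751251 + 104·5·541060025 = 562756526801; y_6 = 51·541060025 + 5·5517751251 = 55182817530.
Step 3: Verify x_6² - 104·y_6² = 316694908457124631293601 - 316694908457124631293600 = 1 (should be 1). ✓

(x_1, y_1) = (51, 5); (x_6, y_6) = (562756526801, 55182817530).


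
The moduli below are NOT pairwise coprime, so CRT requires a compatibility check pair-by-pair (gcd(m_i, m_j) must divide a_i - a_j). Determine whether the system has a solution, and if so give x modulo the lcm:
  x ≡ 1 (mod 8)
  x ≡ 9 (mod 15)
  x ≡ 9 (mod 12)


Moduli 8, 15, 12 are not pairwise coprime, so CRT works modulo lcm(m_i) when all pairwise compatibility conditions hold.
Pairwise compatibility: gcd(m_i, m_j) must divide a_i - a_j for every pair.
Merge one congruence at a time:
  Start: x ≡ 1 (mod 8).
  Combine with x ≡ 9 (mod 15): gcd(8, 15) = 1; 9 - 1 = 8, which IS divisible by 1, so compatible.
    Write x = 1 + 8·t and substitute into x ≡ 9 (mod 15): 8·t ≡ 9 − 1 = 8 (mod 15).
    The inverse of 8 mod 15 is 2 (since 8·2 = 16 = 1·15 + 1), so t ≡ 2·8 = 16 ≡ 1 (mod 15).
    Then x = 1 + 8·1 = 9, valid modulo lcm(8, 15) = 120: x ≡ 9 (mod 120).
  Combine with x ≡ 9 (mod 12): gcd(120, 12) = 12; 9 - 9 = 0, which IS divisible by 12, so compatible.
    Write x = 9 + 120·t and substitute into x ≡ 9 (mod 12): 120·t ≡ 9 − 9 = 0 (mod 12).
    Divide the congruence (and modulus) by g = 12: 10·t ≡ 0 (mod 1).
    Modulo 1 every t works; take t = 0.
    Then x = 9 + 120·0 = 9, valid modulo lcm(120, 12) = 120: x ≡ 9 (mod 120).
Verify: 9 mod 8 = 1, 9 mod 15 = 9, 9 mod 12 = 9.

x ≡ 9 (mod 120).


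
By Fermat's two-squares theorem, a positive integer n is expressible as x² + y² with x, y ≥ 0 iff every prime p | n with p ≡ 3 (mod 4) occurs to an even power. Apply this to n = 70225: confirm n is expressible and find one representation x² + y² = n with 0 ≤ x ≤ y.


Step 1: Factor n = 70225 = 5^2 · 53^2.
Step 2: Check the mod-4 condition on each prime factor: 5 ≡ 1 (mod 4), exponent 2; 53 ≡ 1 (mod 4), exponent 2.
All primes ≡ 3 (mod 4) appear to even exponent (or don't appear), so by the two-squares theorem n IS expressible as a sum of two squares.
Step 3: Build a representation. Group n = k² · m with k = 5 and m = 53 · 53 = 2809 (a product of primes ≡ 1 (mod 4)); a representation of m scales to one of n via (k·x)² + (k·y)² = k²(x² + y²). Each prime p ≡ 1 (mod 4) is itself a sum of two squares; find a² by testing p − a² for a perfect square:
  53: 53 − 1² = 52, 53 − 2² = 49 = 7² ⇒ 53 = 2² + 7².
  Combine using the Brahmagupta–Fibonacci identity (a² + b²)(c² + d²) = (ac − bd)² + (ad + bc)² = (ac + bd)² + (ad − bc)²:
  53 · 53 = 2809: from (2² + 7²)(2² + 7²), take (2·2 − 7·7, 2·7 + 7·2) = (4 − 49, 14 + 14) = (-45, 28); dropping signs (only squares matter) gives (45, 28); check 45² + 28² = 2025 + 784 = 2809 ✓.
  Scale by k = 5: (5·45, 5·28) = (225, 140).
Step 4: Order so x ≤ y and verify: 140² + 225² = 19600 + 50625 = 70225 = n. ✓

n = 70225 = 140² + 225² (one valid representation with x ≤ y).


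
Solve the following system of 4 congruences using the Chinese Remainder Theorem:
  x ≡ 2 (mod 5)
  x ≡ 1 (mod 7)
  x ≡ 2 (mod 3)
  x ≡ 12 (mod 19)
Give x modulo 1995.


Product of moduli M = 5 · 7 · 3 · 19 = 1995.
Merge one congruence at a time:
  Start: x ≡ 2 (mod 5).
  Combine with x ≡ 1 (mod 7); new modulus lcm = 35.
    Write x = 2 + 5·t and substitute into x ≡ 1 (mod 7): 5·t ≡ 1 − 2 = -1 (mod 7).
    Reduce coefficients mod 7: 5·t ≡ 6 (mod 7).
    The inverse of 5 mod 7 is 3 (since 5·3 = 15 = 2·7 + 1), so t ≡ 3·6 = 18 ≡ 4 (mod 7).
    Then x = 2 + 5·4 = 22, valid modulo lcm(5, 7) = 35: x ≡ 22 (mod 35).
  Combine with x ≡ 2 (mod 3); new modulus lcm = 105.
    Write x = 22 + 35·t and substitute into x ≡ 2 (mod 3): 35·t ≡ 2 − 22 = -20 (mod 3).
    Reduce coefficients mod 3: 2·t ≡ 1 (mod 3).
    The inverse of 2 mod 3 is 2 (since 2·2 = 4 = 1·3 + 1), so t ≡ 2·1 = 2 ≡ 2 (mod 3).
    Then x = 22 + 35·2 = 92, valid modulo lcm(35, 3) = 105: x ≡ 92 (mod 105).
  Combine with x ≡ 12 (mod 19); new modulus lcm = 1995.
    Write x = 92 + 105·t and substitute into x ≡ 12 (mod 19): 105·t ≡ 12 − 92 = -80 (mod 19).
    Reduce coefficients mod 19: 10·t ≡ 15 (mod 19).
    The inverse of 10 mod 19 is 2 (since 10·2 = 20 = 1·19 + 1), so t ≡ 2·15 = 30 ≡ 11 (mod 19).
    Then x = 92 + 105·11 = 1247, valid modulo lcm(105, 19) = 1995: x ≡ 1247 (mod 1995).
Verify against each original: 1247 mod 5 = 2, 1247 mod 7 = 1, 1247 mod 3 = 2, 1247 mod 19 = 12.

x ≡ 1247 (mod 1995).


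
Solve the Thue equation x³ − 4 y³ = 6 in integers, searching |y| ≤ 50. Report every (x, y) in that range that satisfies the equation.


The equation is x³ - 4y³ = 6. For fixed y, x³ = 4·y³ + 6, so a solution requires the RHS to be a perfect cube.
Strategy: iterate y from -50 to 50, compute RHS = 4·y³ + 6, and check whether it is a (positive or negative) perfect cube.
Check small values of y:
  y = 0: RHS = 6 is not a perfect cube.
  y = 1: RHS = 10 is not a perfect cube.
  y = -1: RHS = 2 is not a perfect cube.
  y = 2: RHS = 38 is not a perfect cube.
  y = -2: RHS = -26 is not a perfect cube.
  y = 3: RHS = 114 is not a perfect cube.
  y = -3: RHS = -102 is not a perfect cube.
Continuing the search up to |y| = 50 finds no solutions either.
No (x, y) in the scanned range satisfies the equation.

No integer solutions with |y| ≤ 50.


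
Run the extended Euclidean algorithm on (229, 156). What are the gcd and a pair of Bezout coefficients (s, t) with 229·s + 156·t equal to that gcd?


Euclidean algorithm on (229, 156) — divide until remainder is 0:
  229 = 1 · 156 + 73
  156 = 2 · 73 + 10
  73 = 7 · 10 + 3
  10 = 3 · 3 + 1
  3 = 3 · 1 + 0
gcd(229, 156) = 1.
Track Bezout coefficients alongside the remainders: start with r₀ = 229 = a·1 + b·0 (s = 1, t = 0) and r₁ = 156 = a·0 + b·1 (s = 0, t = 1); each new remainder r_{k+1} = r_{k-1} − q_k·r_k inherits s_{k+1} = s_{k-1} − q_k·s_k, t_{k+1} = t_{k-1} − q_k·t_k, so r_k = a·s_k + b·t_k at every step:
  q = 1: r = 73, s = 1 − 1·0 = 1, t = 0 − 1·1 = -1  (check: 229·1 + 156·(-1) = 73)
  q = 2: r = 10, s = 0 − 2·1 = -2, t = 1 − 2·(-1) = 3  (check: 229·(-2) + 156·3 = 10)
  q = 7: r = 3, s = 1 − 7·(-2) = 15, t = -1 − 7·3 = -22  (check: 229·15 + 156·(-22) = 3)
  q = 3: r = 1, s = -2 − 3·15 = -47, t = 3 − 3·(-22) = 69  (check: 229·(-47) + 156·69 = 1)
The row with r = 1 (the gcd) gives the Bezout coefficients s = -47, t = 69.
Result: 229 · (-47) + 156 · (69) = 1.

gcd(229, 156) = 1; s = -47, t = 69 (check: 229·(-47) + 156·69 = 1).


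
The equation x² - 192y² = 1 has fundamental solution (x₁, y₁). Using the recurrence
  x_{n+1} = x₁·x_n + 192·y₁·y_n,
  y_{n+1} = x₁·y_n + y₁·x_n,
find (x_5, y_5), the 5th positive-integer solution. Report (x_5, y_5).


Step 1: Find the fundamental solution (x₁, y₁) of x² - 192y² = 1.
  Expand √192 as a continued fraction. a₀ = ⌊√192⌋ = 13; iterate m_{k+1} = d_k·a_k − m_k, d_{k+1} = (192 − m_{k+1}²)/d_k, a_{k+1} = ⌊(a₀ + m_{k+1})/d_{k+1}⌋ (starting m₀ = 0, d₀ = 1), with convergents p_k = a_k·p_{k-1} + p_{k-2}, q_k = a_k·q_{k-1} + q_{k-2} (p₋₁ = 1, q₋₁ = 0):
  k = 0: a₀ = 13; p₀/q₀ = 13/1; p₀² − 192·q₀² = 169 − 192 = -23.
  k = 1: m = 13, d = 23, a = ⌊(13 + 13)/23⌋ = 1; p/q = (1·13 + 1)/(1·1 + 0) = 14/1; p² − 192·q² = 196 − 192 = 4.
  k = 2: m = 10, d = 4, a = ⌊(13 + 10)/4⌋ = 5; p/q = (5·14 + 13)/(5·1 + 1) = 83/6; p² − 192·q² = 6889 − 6912 = -23.
  k = 3: m = 10, d = 23, a = ⌊(13 + 10)/23⌋ = 1; p/q = (1·83 + 14)/(1·6 + 1) = 97/7; p² − 192·q² = 9409 − 9408 = 1.
  The first convergent with p² − 192·q² = 1 gives the fundamental solution (x₁, y₁) = (97, 7).
Step 2: Apply the recurrence (x_{n+1}, y_{n+1}) = (x₁x_n + 192y₁y_n, x₁y_n + y₁x_n) repeatedly.
  From (x_1, y_1) = (97, 7): x_2 = 97·97 + 192·7·7 = 18817; y_2 = 97·7 + 7·97 = 1358.
  From (x_2, y_2) = (18817, 1358): x_3 = 97·18817 + 192·7·1358 = 3650401; y_3 = 97·1358 + 7·18817 = 263445.
  From (x_3, y_3) = (3650401, 263445): x_4 = 97·3650401 + 192·7·263445 = 708158977; y_4 = 97·263445 + 7·3650401 = 51106972.
  From (x_4, y_4) = (708158977, 51106972): x_5 = 97·708158977 + 192·7·51106972 = 137379191137; y_5 = 97·51106972 + 7·708158977 = 9914489123.
Step 3: Verify x_5² - 192·y_5² = 18873042157456379352769 - 18873042157456379352768 = 1 (should be 1). ✓

(x_1, y_1) = (97, 7); (x_5, y_5) = (137379191137, 9914489123).


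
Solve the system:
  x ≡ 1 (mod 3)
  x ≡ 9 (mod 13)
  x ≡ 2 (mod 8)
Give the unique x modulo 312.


Moduli 3, 13, 8 are pairwise coprime; by CRT there is a unique solution modulo M = 3 · 13 · 8 = 312.
Solve pairwise, accumulating the modulus:
  Start with x ≡ 1 (mod 3).
  Combine with x ≡ 9 (mod 13): since gcd(3, 13) = 1, we get a unique residue mod 39.
    Write x = 1 + 3·t and substitute into x ≡ 9 (mod 13): 3·t ≡ 9 − 1 = 8 (mod 13).
    The inverse of 3 mod 13 is 9 (since 3·9 = 27 = 2·13 + 1), so t ≡ 9·8 = 72 ≡ 7 (mod 13).
    Then x = 1 + 3·7 = 22, valid modulo lcm(3, 13) = 39: x ≡ 22 (mod 39).
  Combine with x ≡ 2 (mod 8): since gcd(39, 8) = 1, we get a unique residue mod 312.
    Write x = 22 + 39·t and substitute into x ≡ 2 (mod 8): 39·t ≡ 2 − 22 = -20 (mod 8).
    Reduce coefficients mod 8: 7·t ≡ 4 (mod 8).
    The inverse of 7 mod 8 is 7 (since 7·7 = 49 = 6·8 + 1), so t ≡ 7·4 = 28 ≡ 4 (mod 8).
    Then x = 22 + 39·4 = 178, valid modulo lcm(39, 8) = 312: x ≡ 178 (mod 312).
Verify: 178 mod 3 = 1 ✓, 178 mod 13 = 9 ✓, 178 mod 8 = 2 ✓.

x ≡ 178 (mod 312).


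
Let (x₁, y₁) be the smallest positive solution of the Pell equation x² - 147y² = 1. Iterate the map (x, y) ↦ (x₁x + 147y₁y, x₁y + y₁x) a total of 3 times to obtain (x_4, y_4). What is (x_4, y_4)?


Step 1: Find the fundamental solution (x₁, y₁) of x² - 147y² = 1.
  Expand √147 as a continued fraction. a₀ = ⌊√147⌋ = 12; iterate m_{k+1} = d_k·a_k − m_k, d_{k+1} = (147 − m_{k+1}²)/d_k, a_{k+1} = ⌊(a₀ + m_{k+1})/d_{k+1}⌋ (starting m₀ = 0, d₀ = 1), with convergents p_k = a_k·p_{k-1} + p_{k-2}, q_k = a_k·q_{k-1} + q_{k-2} (p₋₁ = 1, q₋₁ = 0):
  k = 0: a₀ = 12; p₀/q₀ = 12/1; p₀² − 147·q₀² = 144 − 147 = -3.
  k = 1: m = 12, d = 3, a = ⌊(12 + 12)/3⌋ = 8; p/q = (8·12 + 1)/(8·1 + 0) = 97/8; p² − 147·q² = 9409 − 9408 = 1.
  The first convergent with p² − 147·q² = 1 gives the fundamental solution (x₁, y₁) = (97, 8).
Step 2: Apply the recurrence (x_{n+1}, y_{n+1}) = (x₁x_n + 147y₁y_n, x₁y_n + y₁x_n) repeatedly.
  From (x_1, y_1) = (97, 8): x_2 = 97·97 + 147·8·8 = 18817; y_2 = 97·8 + 8·97 = 1552.
  From (x_2, y_2) = (18817, 1552): x_3 = 97·18817 + 147·8·1552 = 3650401; y_3 = 97·1552 + 8·18817 = 301080.
  From (x_3, y_3) = (3650401, 301080): x_4 = 97·3650401 + 147·8·301080 = 708158977; y_4 = 97·301080 + 8·3650401 = 58407968.
Step 3: Verify x_4² - 147·y_4² = 501489136705686529 - 501489136705686528 = 1 (should be 1). ✓

(x_1, y_1) = (97, 8); (x_4, y_4) = (708158977, 58407968).


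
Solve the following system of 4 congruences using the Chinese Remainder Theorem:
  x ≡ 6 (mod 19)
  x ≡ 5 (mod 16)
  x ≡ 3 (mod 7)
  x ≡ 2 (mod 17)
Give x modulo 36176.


Product of moduli M = 19 · 16 · 7 · 17 = 36176.
Merge one congruence at a time:
  Start: x ≡ 6 (mod 19).
  Combine with x ≡ 5 (mod 16); new modulus lcm = 304.
    Write x = 6 + 19·t and substitute into x ≡ 5 (mod 16): 19·t ≡ 5 − 6 = -1 (mod 16).
    Reduce coefficients mod 16: 3·t ≡ 15 (mod 16).
    The inverse of 3 mod 16 is 11 (since 3·11 = 33 = 2·16 + 1), so t ≡ 11·15 = 165 ≡ 5 (mod 16).
    Then x = 6 + 19·5 = 101, valid modulo lcm(19, 16) = 304: x ≡ 101 (mod 304).
  Combine with x ≡ 3 (mod 7); new modulus lcm = 2128.
    Write x = 101 + 304·t and substitute into x ≡ 3 (mod 7): 304·t ≡ 3 − 101 = -98 (mod 7).
    Reduce coefficients mod 7: 3·t ≡ 0 (mod 7).
    The inverse of 3 mod 7 is 5 (since 3·5 = 15 = 2·7 + 1), so t ≡ 5·0 = 0 ≡ 0 (mod 7).
    Then x = 101 + 304·0 = 101, valid modulo lcm(304, 7) = 2128: x ≡ 101 (mod 2128).
  Combine with x ≡ 2 (mod 17); new modulus lcm = 36176.
    Write x = 101 + 2128·t and substitute into x ≡ 2 (mod 17): 2128·t ≡ 2 − 101 = -99 (mod 17).
    Reduce coefficients mod 17: 3·t ≡ 3 (mod 17).
    The inverse of 3 mod 17 is 6 (since 3·6 = 18 = 1·17 + 1), so t ≡ 6·3 = 18 ≡ 1 (mod 17).
    Then x = 101 + 2128·1 = 2229, valid modulo lcm(2128, 17) = 36176: x ≡ 2229 (mod 36176).
Verify against each original: 2229 mod 19 = 6, 2229 mod 16 = 5, 2229 mod 7 = 3, 2229 mod 17 = 2.

x ≡ 2229 (mod 36176).


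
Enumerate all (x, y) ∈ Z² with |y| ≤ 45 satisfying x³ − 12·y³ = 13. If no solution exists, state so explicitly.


The equation is x³ - 12y³ = 13. For fixed y, x³ = 12·y³ + 13, so a solution requires the RHS to be a perfect cube.
Strategy: iterate y from -45 to 45, compute RHS = 12·y³ + 13, and check whether it is a (positive or negative) perfect cube.
Check small values of y:
  y = 0: RHS = 13 is not a perfect cube.
  y = 1: RHS = 25 is not a perfect cube.
  y = -1: RHS = 1 = (1)³ ⇒ x = 1 works.
  y = 2: RHS = 109 is not a perfect cube.
  y = -2: RHS = -83 is not a perfect cube.
  y = 3: RHS = 337 is not a perfect cube.
  y = -3: RHS = -311 is not a perfect cube.
Continuing the search up to |y| = 45 finds no further solutions beyond those listed.
Collected solutions: (1, -1).

Solutions (with |y| ≤ 45): (1, -1).


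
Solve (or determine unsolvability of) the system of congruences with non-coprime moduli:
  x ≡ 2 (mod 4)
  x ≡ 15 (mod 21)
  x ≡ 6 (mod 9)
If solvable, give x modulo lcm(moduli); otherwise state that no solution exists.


Moduli 4, 21, 9 are not pairwise coprime, so CRT works modulo lcm(m_i) when all pairwise compatibility conditions hold.
Pairwise compatibility: gcd(m_i, m_j) must divide a_i - a_j for every pair.
Merge one congruence at a time:
  Start: x ≡ 2 (mod 4).
  Combine with x ≡ 15 (mod 21): gcd(4, 21) = 1; 15 - 2 = 13, which IS divisible by 1, so compatible.
    Write x = 2 + 4·t and substitute into x ≡ 15 (mod 21): 4·t ≡ 15 − 2 = 13 (mod 21).
    The inverse of 4 mod 21 is 16 (since 4·16 = 64 = 3·21 + 1), so t ≡ 16·13 = 208 ≡ 19 (mod 21).
    Then x = 2 + 4·19 = 78, valid modulo lcm(4, 21) = 84: x ≡ 78 (mod 84).
  Combine with x ≡ 6 (mod 9): gcd(84, 9) = 3; 6 - 78 = -72, which IS divisible by 3, so compatible.
    Write x = 78 + 84·t and substitute into x ≡ 6 (mod 9): 84·t ≡ 6 − 78 = -72 (mod 9).
    Divide the congruence (and modulus) by g = 3: 28·t ≡ -24 (mod 3).
    Reduce coefficients mod 3: 1·t ≡ 0 (mod 3).
    So t ≡ 0 (mod 3).
    Then x = 78 + 84·0 = 78, valid modulo lcm(84, 9) = 252: x ≡ 78 (mod 252).
Verify: 78 mod 4 = 2, 78 mod 21 = 15, 78 mod 9 = 6.

x ≡ 78 (mod 252).


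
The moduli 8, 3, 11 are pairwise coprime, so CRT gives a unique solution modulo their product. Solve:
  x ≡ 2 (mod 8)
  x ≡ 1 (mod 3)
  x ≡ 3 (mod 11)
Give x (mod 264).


Moduli 8, 3, 11 are pairwise coprime; by CRT there is a unique solution modulo M = 8 · 3 · 11 = 264.
Solve pairwise, accumulating the modulus:
  Start with x ≡ 2 (mod 8).
  Combine with x ≡ 1 (mod 3): since gcd(8, 3) = 1, we get a unique residue mod 24.
    Write x = 2 + 8·t and substitute into x ≡ 1 (mod 3): 8·t ≡ 1 − 2 = -1 (mod 3).
    Reduce coefficients mod 3: 2·t ≡ 2 (mod 3).
    The inverse of 2 mod 3 is 2 (since 2·2 = 4 = 1·3 + 1), so t ≡ 2·2 = 4 ≡ 1 (mod 3).
    Then x = 2 + 8·1 = 10, valid modulo lcm(8, 3) = 24: x ≡ 10 (mod 24).
  Combine with x ≡ 3 (mod 11): since gcd(24, 11) = 1, we get a unique residue mod 264.
    Write x = 10 + 24·t and substitute into x ≡ 3 (mod 11): 24·t ≡ 3 − 10 = -7 (mod 11).
    Reduce coefficients mod 11: 2·t ≡ 4 (mod 11).
    The inverse of 2 mod 11 is 6 (since 2·6 = 12 = 1·11 + 1), so t ≡ 6·4 = 24 ≡ 2 (mod 11).
    Then x = 10 + 24·2 = 58, valid modulo lcm(24, 11) = 264: x ≡ 58 (mod 264).
Verify: 58 mod 8 = 2 ✓, 58 mod 3 = 1 ✓, 58 mod 11 = 3 ✓.

x ≡ 58 (mod 264).


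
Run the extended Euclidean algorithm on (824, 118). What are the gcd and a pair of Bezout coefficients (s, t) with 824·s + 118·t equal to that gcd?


Euclidean algorithm on (824, 118) — divide until remainder is 0:
  824 = 6 · 118 + 116
  118 = 1 · 116 + 2
  116 = 58 · 2 + 0
gcd(824, 118) = 2.
Track Bezout coefficients alongside the remainders: start with r₀ = 824 = a·1 + b·0 (s = 1, t = 0) and r₁ = 118 = a·0 + b·1 (s = 0, t = 1); each new remainder r_{k+1} = r_{k-1} − q_k·r_k inherits s_{k+1} = s_{k-1} − q_k·s_k, t_{k+1} = t_{k-1} − q_k·t_k, so r_k = a·s_k + b·t_k at every step:
  q = 6: r = 116, s = 1 − 6·0 = 1, t = 0 − 6·1 = -6  (check: 824·1 + 118·(-6) = 116)
  q = 1: r = 2, s = 0 − 1·1 = -1, t = 1 − 1·(-6) = 7  (check: 824·(-1) + 118·7 = 2)
The row with r = 2 (the gcd) gives the Bezout coefficients s = -1, t = 7.
Result: 824 · (-1) + 118 · (7) = 2.

gcd(824, 118) = 2; s = -1, t = 7 (check: 824·(-1) + 118·7 = 2).


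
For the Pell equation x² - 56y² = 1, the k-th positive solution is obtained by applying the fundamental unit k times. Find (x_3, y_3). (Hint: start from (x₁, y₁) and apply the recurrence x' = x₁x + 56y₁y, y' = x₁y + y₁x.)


Step 1: Find the fundamental solution (x₁, y₁) of x² - 56y² = 1.
  Expand √56 as a continued fraction. a₀ = ⌊√56⌋ = 7; iterate m_{k+1} = d_k·a_k − m_k, d_{k+1} = (56 − m_{k+1}²)/d_k, a_{k+1} = ⌊(a₀ + m_{k+1})/d_{k+1}⌋ (starting m₀ = 0, d₀ = 1), with convergents p_k = a_k·p_{k-1} + p_{k-2}, q_k = a_k·q_{k-1} + q_{k-2} (p₋₁ = 1, q₋₁ = 0):
  k = 0: a₀ = 7; p₀/q₀ = 7/1; p₀² − 56·q₀² = 49 − 56 = -7.
  k = 1: m = 7, d = 7, a = ⌊(7 + 7)/7⌋ = 2; p/q = (2·7 + 1)/(2·1 + 0) = 15/2; p² − 56·q² = 225 − 224 = 1.
  The first convergent with p² − 56·q² = 1 gives the fundamental solution (x₁, y₁) = (15, 2).
Step 2: Apply the recurrence (x_{n+1}, y_{n+1}) = (x₁x_n + 56y₁y_n, x₁y_n + y₁x_n) repeatedly.
  From (x_1, y_1) = (15, 2): x_2 = 15·15 + 56·2·2 = 449; y_2 = 15·2 + 2·15 = 60.
  From (x_2, y_2) = (449, 60): x_3 = 15·449 + 56·2·60 = 13455; y_3 = 15·60 + 2·449 = 1798.
Step 3: Verify x_3² - 56·y_3² = 181037025 - 181037024 = 1 (should be 1). ✓

(x_1, y_1) = (15, 2); (x_3, y_3) = (13455, 1798).


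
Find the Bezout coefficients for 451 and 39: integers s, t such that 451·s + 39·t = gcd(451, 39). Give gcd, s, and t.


Euclidean algorithm on (451, 39) — divide until remainder is 0:
  451 = 11 · 39 + 22
  39 = 1 · 22 + 17
  22 = 1 · 17 + 5
  17 = 3 · 5 + 2
  5 = 2 · 2 + 1
  2 = 2 · 1 + 0
gcd(451, 39) = 1.
Track Bezout coefficients alongside the remainders: start with r₀ = 451 = a·1 + b·0 (s = 1, t = 0) and r₁ = 39 = a·0 + b·1 (s = 0, t = 1); each new remainder r_{k+1} = r_{k-1} − q_k·r_k inherits s_{k+1} = s_{k-1} − q_k·s_k, t_{k+1} = t_{k-1} − q_k·t_k, so r_k = a·s_k + b·t_k at every step:
  q = 11: r = 22, s = 1 − 11·0 = 1, t = 0 − 11·1 = -11  (check: 451·1 + 39·(-11) = 22)
  q = 1: r = 17, s = 0 − 1·1 = -1, t = 1 − 1·(-11) = 12  (check: 451·(-1) + 39·12 = 17)
  q = 1: r = 5, s = 1 − 1·(-1) = 2, t = -11 − 1·12 = -23  (check: 451·2 + 39·(-23) = 5)
  q = 3: r = 2, s = -1 − 3·2 = -7, t = 12 − 3·(-23) = 81  (check: 451·(-7) + 39·81 = 2)
  q = 2: r = 1, s = 2 − 2·(-7) = 16, t = -23 − 2·81 = -185  (check: 451·16 + 39·(-185) = 1)
The row with r = 1 (the gcd) gives the Bezout coefficients s = 16, t = -185.
Result: 451 · (16) + 39 · (-185) = 1.

gcd(451, 39) = 1; s = 16, t = -185 (check: 451·16 + 39·(-185) = 1).


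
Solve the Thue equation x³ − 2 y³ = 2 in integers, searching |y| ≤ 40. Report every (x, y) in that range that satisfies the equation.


The equation is x³ - 2y³ = 2. For fixed y, x³ = 2·y³ + 2, so a solution requires the RHS to be a perfect cube.
Strategy: iterate y from -40 to 40, compute RHS = 2·y³ + 2, and check whether it is a (positive or negative) perfect cube.
Check small values of y:
  y = 0: RHS = 2 is not a perfect cube.
  y = 1: RHS = 4 is not a perfect cube.
  y = -1: RHS = 0 = (0)³ ⇒ x = 0 works.
  y = 2: RHS = 18 is not a perfect cube.
  y = -2: RHS = -14 is not a perfect cube.
  y = 3: RHS = 56 is not a perfect cube.
  y = -3: RHS = -52 is not a perfect cube.
Continuing the search up to |y| = 40 finds no further solutions beyond those listed.
Collected solutions: (0, -1).

Solutions (with |y| ≤ 40): (0, -1).


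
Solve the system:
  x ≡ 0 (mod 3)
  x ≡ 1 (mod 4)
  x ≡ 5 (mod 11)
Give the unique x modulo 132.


Moduli 3, 4, 11 are pairwise coprime; by CRT there is a unique solution modulo M = 3 · 4 · 11 = 132.
Solve pairwise, accumulating the modulus:
  Start with x ≡ 0 (mod 3).
  Combine with x ≡ 1 (mod 4): since gcd(3, 4) = 1, we get a unique residue mod 12.
    Write x = 0 + 3·t and substitute into x ≡ 1 (mod 4): 3·t ≡ 1 − 0 = 1 (mod 4).
    The inverse of 3 mod 4 is 3 (since 3·3 = 9 = 2·4 + 1), so t ≡ 3·1 = 3 ≡ 3 (mod 4).
    Then x = 0 + 3·3 = 9, valid modulo lcm(3, 4) = 12: x ≡ 9 (mod 12).
  Combine with x ≡ 5 (mod 11): since gcd(12, 11) = 1, we get a unique residue mod 132.
    Write x = 9 + 12·t and substitute into x ≡ 5 (mod 11): 12·t ≡ 5 − 9 = -4 (mod 11).
    Reduce coefficients mod 11: 1·t ≡ 7 (mod 11).
    So t ≡ 7 (mod 11).
    Then x = 9 + 12·7 = 93, valid modulo lcm(12, 11) = 132: x ≡ 93 (mod 132).
Verify: 93 mod 3 = 0 ✓, 93 mod 4 = 1 ✓, 93 mod 11 = 5 ✓.

x ≡ 93 (mod 132).


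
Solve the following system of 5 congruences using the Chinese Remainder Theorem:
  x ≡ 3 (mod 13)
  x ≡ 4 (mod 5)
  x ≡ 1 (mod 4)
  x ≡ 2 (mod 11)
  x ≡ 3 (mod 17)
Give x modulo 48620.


Product of moduli M = 13 · 5 · 4 · 11 · 17 = 48620.
Merge one congruence at a time:
  Start: x ≡ 3 (mod 13).
  Combine with x ≡ 4 (mod 5); new modulus lcm = 65.
    Write x = 3 + 13·t and substitute into x ≡ 4 (mod 5): 13·t ≡ 4 − 3 = 1 (mod 5).
    Reduce coefficients mod 5: 3·t ≡ 1 (mod 5).
    The inverse of 3 mod 5 is 2 (since 3·2 = 6 = 1·5 + 1), so t ≡ 2·1 = 2 ≡ 2 (mod 5).
    Then x = 3 + 13·2 = 29, valid modulo lcm(13, 5) = 65: x ≡ 29 (mod 65).
  Combine with x ≡ 1 (mod 4); new modulus lcm = 260.
    Write x = 29 + 65·t and substitute into x ≡ 1 (mod 4): 65·t ≡ 1 − 29 = -28 (mod 4).
    Reduce coefficients mod 4: 1·t ≡ 0 (mod 4).
    So t ≡ 0 (mod 4).
    Then x = 29 + 65·0 = 29, valid modulo lcm(65, 4) = 260: x ≡ 29 (mod 260).
  Combine with x ≡ 2 (mod 11); new modulus lcm = 2860.
    Write x = 29 + 260·t and substitute into x ≡ 2 (mod 11): 260·t ≡ 2 − 29 = -27 (mod 11).
    Reduce coefficients mod 11: 7·t ≡ 6 (mod 11).
    The inverse of 7 mod 11 is 8 (since 7·8 = 56 = 5·11 + 1), so t ≡ 8·6 = 48 ≡ 4 (mod 11).
    Then x = 29 + 260·4 = 1069, valid modulo lcm(260, 11) = 2860: x ≡ 1069 (mod 2860).
  Combine with x ≡ 3 (mod 17); new modulus lcm = 48620.
    Write x = 1069 + 2860·t and substitute into x ≡ 3 (mod 17): 2860·t ≡ 3 − 1069 = -1066 (mod 17).
    Reduce coefficients mod 17: 4·t ≡ 5 (mod 17).
    The inverse of 4 mod 17 is 13 (since 4·13 = 52 = 3·17 + 1), so t ≡ 13·5 = 65 ≡ 14 (mod 17).
    Then x = 1069 + 2860·14 = 41109, valid modulo lcm(2860, 17) = 48620: x ≡ 41109 (mod 48620).
Verify against each original: 41109 mod 13 = 3, 41109 mod 5 = 4, 41109 mod 4 = 1, 41109 mod 11 = 2, 41109 mod 17 = 3.

x ≡ 41109 (mod 48620).


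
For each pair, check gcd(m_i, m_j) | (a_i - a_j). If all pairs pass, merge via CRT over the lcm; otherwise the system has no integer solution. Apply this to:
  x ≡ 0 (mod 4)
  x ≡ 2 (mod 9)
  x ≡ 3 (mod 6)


Moduli 4, 9, 6 are not pairwise coprime, so CRT works modulo lcm(m_i) when all pairwise compatibility conditions hold.
Pairwise compatibility: gcd(m_i, m_j) must divide a_i - a_j for every pair.
Merge one congruence at a time:
  Start: x ≡ 0 (mod 4).
  Combine with x ≡ 2 (mod 9): gcd(4, 9) = 1; 2 - 0 = 2, which IS divisible by 1, so compatible.
    Write x = 0 + 4·t and substitute into x ≡ 2 (mod 9): 4·t ≡ 2 − 0 = 2 (mod 9).
    The inverse of 4 mod 9 is 7 (since 4·7 = 28 = 3·9 + 1), so t ≡ 7·2 = 14 ≡ 5 (mod 9).
    Then x = 0 + 4·5 = 20, valid modulo lcm(4, 9) = 36: x ≡ 20 (mod 36).
  Combine with x ≡ 3 (mod 6): gcd(36, 6) = 6, and 3 - 20 = -17 is NOT divisible by 6.
    ⇒ system is inconsistent (no integer solution).

No solution (the system is inconsistent).


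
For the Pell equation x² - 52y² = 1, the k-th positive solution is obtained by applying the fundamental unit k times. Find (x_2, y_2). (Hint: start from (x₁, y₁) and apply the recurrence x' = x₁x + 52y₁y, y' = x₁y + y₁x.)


Step 1: Find the fundamental solution (x₁, y₁) of x² - 52y² = 1.
  Expand √52 as a continued fraction. a₀ = ⌊√52⌋ = 7; iterate m_{k+1} = d_k·a_k − m_k, d_{k+1} = (52 − m_{k+1}²)/d_k, a_{k+1} = ⌊(a₀ + m_{k+1})/d_{k+1}⌋ (starting m₀ = 0, d₀ = 1), with convergents p_k = a_k·p_{k-1} + p_{k-2}, q_k = a_k·q_{k-1} + q_{k-2} (p₋₁ = 1, q₋₁ = 0):
  k = 0: a₀ = 7; p₀/q₀ = 7/1; p₀² − 52·q₀² = 49 − 52 = -3.
  k = 1: m = 7, d = 3, a = ⌊(7 + 7)/3⌋ = 4; p/q = (4·7 + 1)/(4·1 + 0) = 29/4; p² − 52·q² = 841 − 832 = 9.
  k = 2: m = 5, d = 9, a = ⌊(7 + 5)/9⌋ = 1; p/q = (1·29 + 7)/(1·4 + 1) = 36/5; p² − 52·q² = 1296 − 1300 = -4.
  k = 3: m = 4, d = 4, a = ⌊(7 + 4)/4⌋ = 2; p/q = (2·36 + 29)/(2·5 + 4) = 101/14; p² − 52·q² = 10201 − 10192 = 9.
  k = 4: m = 4, d = 9, a = ⌊(7 + 4)/9⌋ = 1; p/q = (1·101 + 36)/(1·14 + 5) = 137/19; p² − 52·q² = 18769 − 18772 = -3.
  k = 5: m = 5, d = 3, a = ⌊(7 + 5)/3⌋ = 4; p/q = (4·137 + 101)/(4·19 + 14) = 649/90; p² − 52·q² = 421201 − 421200 = 1.
  The first convergent with p² − 52·q² = 1 gives the fundamental solution (x₁, y₁) = (649, 90).
Step 2: Apply the recurrence (x_{n+1}, y_{n+1}) = (x₁x_n + 52y₁y_n, x₁y_n + y₁x_n) repeatedly.
  From (x_1, y_1) = (649, 90): x_2 = 649·649 + 52·90·90 = 842401; y_2 = 649·90 + 90·649 = 116820.
Step 3: Verify x_2² - 52·y_2² = 709639444801 - 709639444800 = 1 (should be 1). ✓

(x_1, y_1) = (649, 90); (x_2, y_2) = (842401, 116820).


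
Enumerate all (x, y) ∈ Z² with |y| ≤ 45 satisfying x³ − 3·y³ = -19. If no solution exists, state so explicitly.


The equation is x³ - 3y³ = -19. For fixed y, x³ = 3·y³ − 19, so a solution requires the RHS to be a perfect cube.
Strategy: iterate y from -45 to 45, compute RHS = 3·y³ − 19, and check whether it is a (positive or negative) perfect cube.
Check small values of y:
  y = 0: RHS = -19 is not a perfect cube.
  y = 1: RHS = -16 is not a perfect cube.
  y = -1: RHS = -22 is not a perfect cube.
  y = 2: RHS = 5 is not a perfect cube.
  y = -2: RHS = -43 is not a perfect cube.
  y = 3: RHS = 62 is not a perfect cube.
  y = -3: RHS = -100 is not a perfect cube.
Continuing the search up to |y| = 45 finds no solutions either.
No (x, y) in the scanned range satisfies the equation.

No integer solutions with |y| ≤ 45.


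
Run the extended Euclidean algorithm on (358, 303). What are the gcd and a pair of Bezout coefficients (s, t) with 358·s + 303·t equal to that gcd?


Euclidean algorithm on (358, 303) — divide until remainder is 0:
  358 = 1 · 303 + 55
  303 = 5 · 55 + 28
  55 = 1 · 28 + 27
  28 = 1 · 27 + 1
  27 = 27 · 1 + 0
gcd(358, 303) = 1.
Track Bezout coefficients alongside the remainders: start with r₀ = 358 = a·1 + b·0 (s = 1, t = 0) and r₁ = 303 = a·0 + b·1 (s = 0, t = 1); each new remainder r_{k+1} = r_{k-1} − q_k·r_k inherits s_{k+1} = s_{k-1} − q_k·s_k, t_{k+1} = t_{k-1} − q_k·t_k, so r_k = a·s_k + b·t_k at every step:
  q = 1: r = 55, s = 1 − 1·0 = 1, t = 0 − 1·1 = -1  (check: 358·1 + 303·(-1) = 55)
  q = 5: r = 28, s = 0 − 5·1 = -5, t = 1 − 5·(-1) = 6  (check: 358·(-5) + 303·6 = 28)
  q = 1: r = 27, s = 1 − 1·(-5) = 6, t = -1 − 1·6 = -7  (check: 358·6 + 303·(-7) = 27)
  q = 1: r = 1, s = -5 − 1·6 = -11, t = 6 − 1·(-7) = 13  (check: 358·(-11) + 303·13 = 1)
The row with r = 1 (the gcd) gives the Bezout coefficients s = -11, t = 13.
Result: 358 · (-11) + 303 · (13) = 1.

gcd(358, 303) = 1; s = -11, t = 13 (check: 358·(-11) + 303·13 = 1).


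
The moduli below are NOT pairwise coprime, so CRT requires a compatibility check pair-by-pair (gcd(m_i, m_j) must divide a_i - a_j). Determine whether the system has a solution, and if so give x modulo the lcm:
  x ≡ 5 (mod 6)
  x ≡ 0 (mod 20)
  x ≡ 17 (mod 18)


Moduli 6, 20, 18 are not pairwise coprime, so CRT works modulo lcm(m_i) when all pairwise compatibility conditions hold.
Pairwise compatibility: gcd(m_i, m_j) must divide a_i - a_j for every pair.
Merge one congruence at a time:
  Start: x ≡ 5 (mod 6).
  Combine with x ≡ 0 (mod 20): gcd(6, 20) = 2, and 0 - 5 = -5 is NOT divisible by 2.
    ⇒ system is inconsistent (no integer solution).

No solution (the system is inconsistent).


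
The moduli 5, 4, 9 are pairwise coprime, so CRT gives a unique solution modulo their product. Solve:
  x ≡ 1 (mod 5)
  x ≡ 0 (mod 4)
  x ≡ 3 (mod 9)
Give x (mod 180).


Moduli 5, 4, 9 are pairwise coprime; by CRT there is a unique solution modulo M = 5 · 4 · 9 = 180.
Solve pairwise, accumulating the modulus:
  Start with x ≡ 1 (mod 5).
  Combine with x ≡ 0 (mod 4): since gcd(5, 4) = 1, we get a unique residue mod 20.
    Write x = 1 + 5·t and substitute into x ≡ 0 (mod 4): 5·t ≡ 0 − 1 = -1 (mod 4).
    Reduce coefficients mod 4: 1·t ≡ 3 (mod 4).
    So t ≡ 3 (mod 4).
    Then x = 1 + 5·3 = 16, valid modulo lcm(5, 4) = 20: x ≡ 16 (mod 20).
  Combine with x ≡ 3 (mod 9): since gcd(20, 9) = 1, we get a unique residue mod 180.
    Write x = 16 + 20·t and substitute into x ≡ 3 (mod 9): 20·t ≡ 3 − 16 = -13 (mod 9).
    Reduce coefficients mod 9: 2·t ≡ 5 (mod 9).
    The inverse of 2 mod 9 is 5 (since 2·5 = 10 = 1·9 + 1), so t ≡ 5·5 = 25 ≡ 7 (mod 9).
    Then x = 16 + 20·7 = 156, valid modulo lcm(20, 9) = 180: x ≡ 156 (mod 180).
Verify: 156 mod 5 = 1 ✓, 156 mod 4 = 0 ✓, 156 mod 9 = 3 ✓.

x ≡ 156 (mod 180).


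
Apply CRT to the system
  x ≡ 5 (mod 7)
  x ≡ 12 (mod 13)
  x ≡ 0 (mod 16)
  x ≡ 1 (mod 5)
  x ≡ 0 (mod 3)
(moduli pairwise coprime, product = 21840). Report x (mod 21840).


Product of moduli M = 7 · 13 · 16 · 5 · 3 = 21840.
Merge one congruence at a time:
  Start: x ≡ 5 (mod 7).
  Combine with x ≡ 12 (mod 13); new modulus lcm = 91.
    Write x = 5 + 7·t and substitute into x ≡ 12 (mod 13): 7·t ≡ 12 − 5 = 7 (mod 13).
    The inverse of 7 mod 13 is 2 (since 7·2 = 14 = 1·13 + 1), so t ≡ 2·7 = 14 ≡ 1 (mod 13).
    Then x = 5 + 7·1 = 12, valid modulo lcm(7, 13) = 91: x ≡ 12 (mod 91).
  Combine with x ≡ 0 (mod 16); new modulus lcm = 1456.
    Write x = 12 + 91·t and substitute into x ≡ 0 (mod 16): 91·t ≡ 0 − 12 = -12 (mod 16).
    Reduce coefficients mod 16: 11·t ≡ 4 (mod 16).
    The inverse of 11 mod 16 is 3 (since 11·3 = 33 = 2·16 + 1), so t ≡ 3·4 = 12 ≡ 12 (mod 16).
    Then x = 12 + 91·12 = 1104, valid modulo lcm(91, 16) = 1456: x ≡ 1104 (mod 1456).
  Combine with x ≡ 1 (mod 5); new modulus lcm = 7280.
    Write x = 1104 + 1456·t and substitute into x ≡ 1 (mod 5): 1456·t ≡ 1 − 1104 = -1103 (mod 5).
    Reduce coefficients mod 5: 1·t ≡ 2 (mod 5).
    So t ≡ 2 (mod 5).
    Then x = 1104 + 1456·2 = 4016, valid modulo lcm(1456, 5) = 7280: x ≡ 4016 (mod 7280).
  Combine with x ≡ 0 (mod 3); new modulus lcm = 21840.
    Write x = 4016 + 7280·t and substitute into x ≡ 0 (mod 3): 7280·t ≡ 0 − 4016 = -4016 (mod 3).
    Reduce coefficients mod 3: 2·t ≡ 1 (mod 3).
    The inverse of 2 mod 3 is 2 (since 2·2 = 4 = 1·3 + 1), so t ≡ 2·1 = 2 ≡ 2 (mod 3).
    Then x = 4016 + 7280·2 = 18576, valid modulo lcm(7280, 3) = 21840: x ≡ 18576 (mod 21840).
Verify against each original: 18576 mod 7 = 5, 18576 mod 13 = 12, 18576 mod 16 = 0, 18576 mod 5 = 1, 18576 mod 3 = 0.

x ≡ 18576 (mod 21840).
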